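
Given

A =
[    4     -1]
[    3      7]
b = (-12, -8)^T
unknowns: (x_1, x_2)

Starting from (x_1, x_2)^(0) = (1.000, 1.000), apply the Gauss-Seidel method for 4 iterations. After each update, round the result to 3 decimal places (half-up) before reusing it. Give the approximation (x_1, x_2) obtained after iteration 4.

(-2.968, 0.129)

Iteration 1:
  x_1 = (-12 - (-1)·1.000) / (4) = -2.750
  x_2 = (-8 - (3)·-2.750) / (7) = 0.036
Iteration 2:
  x_1 = (-12 - (-1)·0.036) / (4) = -2.991
  x_2 = (-8 - (3)·-2.991) / (7) = 0.139
Iteration 3:
  x_1 = (-12 - (-1)·0.139) / (4) = -2.965
  x_2 = (-8 - (3)·-2.965) / (7) = 0.128
Iteration 4:
  x_1 = (-12 - (-1)·0.128) / (4) = -2.968
  x_2 = (-8 - (3)·-2.968) / (7) = 0.129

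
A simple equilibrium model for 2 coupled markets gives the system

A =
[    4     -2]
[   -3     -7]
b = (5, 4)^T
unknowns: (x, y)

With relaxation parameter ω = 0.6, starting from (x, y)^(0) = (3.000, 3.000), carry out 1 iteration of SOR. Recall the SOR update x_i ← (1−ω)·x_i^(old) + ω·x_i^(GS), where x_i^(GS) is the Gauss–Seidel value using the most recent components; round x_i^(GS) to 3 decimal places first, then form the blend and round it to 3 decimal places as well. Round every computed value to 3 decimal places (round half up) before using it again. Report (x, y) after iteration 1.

(2.850, 0.124)

Iteration 1:
  x: GS value = (5 - (-2)·3.000) / (4) = 2.750;  x ← (1−ω)·3.000 + ω·2.750 = 2.850
  y: GS value = (4 - (-3)·2.850) / (-7) = -1.793;  y ← (1−ω)·3.000 + ω·-1.793 = 0.124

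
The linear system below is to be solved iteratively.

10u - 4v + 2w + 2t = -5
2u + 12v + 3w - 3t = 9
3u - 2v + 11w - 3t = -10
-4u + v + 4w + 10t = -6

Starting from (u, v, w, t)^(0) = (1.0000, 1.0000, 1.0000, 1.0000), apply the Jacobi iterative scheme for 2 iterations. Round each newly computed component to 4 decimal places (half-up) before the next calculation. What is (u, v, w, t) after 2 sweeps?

(0.0188, 0.8402, -0.8576, -0.5674)

Iteration 1:
  u = (-5 - (-4)·1.0000 - (2)·1.0000 - (2)·1.0000) / (10) = -0.5000
  v = (9 - (2)·1.0000 - (3)·1.0000 - (-3)·1.0000) / (12) = 0.5833
  w = (-10 - (3)·1.0000 - (-2)·1.0000 - (-3)·1.0000) / (11) = -0.7273
  t = (-6 - (-4)·1.0000 - (1)·1.0000 - (4)·1.0000) / (10) = -0.7000
Iteration 2:
  u = (-5 - (-4)·0.5833 - (2)·-0.7273 - (2)·-0.7000) / (10) = 0.0188
  v = (9 - (2)·-0.5000 - (3)·-0.7273 - (-3)·-0.7000) / (12) = 0.8402
  w = (-10 - (3)·-0.5000 - (-2)·0.5833 - (-3)·-0.7000) / (11) = -0.8576
  t = (-6 - (-4)·-0.5000 - (1)·0.5833 - (4)·-0.7273) / (10) = -0.5674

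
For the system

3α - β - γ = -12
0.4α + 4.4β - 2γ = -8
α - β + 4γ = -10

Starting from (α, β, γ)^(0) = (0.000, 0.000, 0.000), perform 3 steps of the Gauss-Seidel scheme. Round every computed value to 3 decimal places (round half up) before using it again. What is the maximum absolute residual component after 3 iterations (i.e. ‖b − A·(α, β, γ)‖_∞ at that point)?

0.138

Iteration 1:
  α = (-12 - (-1)·0.000 - (-1)·0.000) / (3) = -4.000
  β = (-8 - (0.4)·-4.000 - (-2)·0.000) / (4.4) = -1.455
  γ = (-10 - (1)·-4.000 - (-1)·-1.455) / (4) = -1.864
Iteration 2:
  α = (-12 - (-1)·-1.455 - (-1)·-1.864) / (3) = -5.106
  β = (-8 - (0.4)·-5.106 - (-2)·-1.864) / (4.4) = -2.201
  γ = (-10 - (1)·-5.106 - (-1)·-2.201) / (4) = -1.774
Iteration 3:
  α = (-12 - (-1)·-2.201 - (-1)·-1.774) / (3) = -5.325
  β = (-8 - (0.4)·-5.325 - (-2)·-1.774) / (4.4) = -2.140
  γ = (-10 - (1)·-5.325 - (-1)·-2.140) / (4) = -1.704
Residual b − A·x = (0.131, 0.138, 0.001); ∞-norm = 0.138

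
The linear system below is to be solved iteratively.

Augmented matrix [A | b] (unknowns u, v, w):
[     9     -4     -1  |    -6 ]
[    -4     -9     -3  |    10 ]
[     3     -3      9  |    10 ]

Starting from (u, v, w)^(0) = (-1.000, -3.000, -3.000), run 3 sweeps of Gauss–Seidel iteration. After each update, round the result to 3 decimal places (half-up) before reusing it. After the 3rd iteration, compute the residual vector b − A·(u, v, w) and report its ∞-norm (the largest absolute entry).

5.648

Iteration 1:
  u = (-6 - (-4)·-3.000 - (-1)·-3.000) / (9) = -2.333
  v = (10 - (-4)·-2.333 - (-3)·-3.000) / (-9) = 0.926
  w = (10 - (3)·-2.333 - (-3)·0.926) / (9) = 2.197
Iteration 2:
  u = (-6 - (-4)·0.926 - (-1)·2.197) / (9) = -0.011
  v = (10 - (-4)·-0.011 - (-3)·2.197) / (-9) = -1.839
  w = (10 - (3)·-0.011 - (-3)·-1.839) / (9) = 0.502
Iteration 3:
  u = (-6 - (-4)·-1.839 - (-1)·0.502) / (9) = -1.428
  v = (10 - (-4)·-1.428 - (-3)·0.502) / (-9) = -0.644
  w = (10 - (3)·-1.428 - (-3)·-0.644) / (9) = 1.372
Residual b − A·x = (5.648, 2.608, 0.004); ∞-norm = 5.648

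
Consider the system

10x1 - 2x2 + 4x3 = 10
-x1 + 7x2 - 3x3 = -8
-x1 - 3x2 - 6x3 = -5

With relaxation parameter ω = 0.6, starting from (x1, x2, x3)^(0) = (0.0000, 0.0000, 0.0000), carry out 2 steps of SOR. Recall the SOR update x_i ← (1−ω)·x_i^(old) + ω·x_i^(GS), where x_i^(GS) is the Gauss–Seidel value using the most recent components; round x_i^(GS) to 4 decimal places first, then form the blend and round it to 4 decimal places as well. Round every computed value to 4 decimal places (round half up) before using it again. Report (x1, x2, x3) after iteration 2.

Iteration 1:
  x1: GS value = (10 - (-2)·0.0000 - (4)·0.0000) / (10) = 1.0000;  x1 ← (1−ω)·0.0000 + ω·1.0000 = 0.6000
  x2: GS value = (-8 - (-1)·0.6000 - (-3)·0.0000) / (7) = -1.0571;  x2 ← (1−ω)·0.0000 + ω·-1.0571 = -0.6343
  x3: GS value = (-5 - (-1)·0.6000 - (-3)·-0.6343) / (-6) = 1.0505;  x3 ← (1−ω)·0.0000 + ω·1.0505 = 0.6303
Iteration 2:
  x1: GS value = (10 - (-2)·-0.6343 - (4)·0.6303) / (10) = 0.6210;  x1 ← (1−ω)·0.6000 + ω·0.6210 = 0.6126
  x2: GS value = (-8 - (-1)·0.6126 - (-3)·0.6303) / (7) = -0.7852;  x2 ← (1−ω)·-0.6343 + ω·-0.7852 = -0.7248
  x3: GS value = (-5 - (-1)·0.6126 - (-3)·-0.7248) / (-6) = 1.0936;  x3 ← (1−ω)·0.6303 + ω·1.0936 = 0.9083

(0.6126, -0.7248, 0.9083)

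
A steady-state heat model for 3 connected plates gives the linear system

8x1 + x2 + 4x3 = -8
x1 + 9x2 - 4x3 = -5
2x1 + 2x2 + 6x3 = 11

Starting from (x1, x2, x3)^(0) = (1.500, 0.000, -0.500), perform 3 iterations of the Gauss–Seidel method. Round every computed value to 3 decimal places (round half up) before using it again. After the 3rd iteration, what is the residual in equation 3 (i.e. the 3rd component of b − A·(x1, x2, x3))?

Iteration 1:
  x1 = (-8 - (1)·0.000 - (4)·-0.500) / (8) = -0.750
  x2 = (-5 - (1)·-0.750 - (-4)·-0.500) / (9) = -0.694
  x3 = (11 - (2)·-0.750 - (2)·-0.694) / (6) = 2.315
Iteration 2:
  x1 = (-8 - (1)·-0.694 - (4)·2.315) / (8) = -2.071
  x2 = (-5 - (1)·-2.071 - (-4)·2.315) / (9) = 0.703
  x3 = (11 - (2)·-2.071 - (2)·0.703) / (6) = 2.289
Iteration 3:
  x1 = (-8 - (1)·0.703 - (4)·2.289) / (8) = -2.232
  x2 = (-5 - (1)·-2.232 - (-4)·2.289) / (9) = 0.710
  x3 = (11 - (2)·-2.232 - (2)·0.710) / (6) = 2.341
Residual b − A·x = (-0.218, 0.206, -0.002)

-0.002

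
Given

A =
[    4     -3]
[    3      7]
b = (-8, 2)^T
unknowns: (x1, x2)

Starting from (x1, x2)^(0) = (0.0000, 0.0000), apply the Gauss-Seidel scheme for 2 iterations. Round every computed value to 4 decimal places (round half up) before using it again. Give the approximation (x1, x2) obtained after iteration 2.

Iteration 1:
  x1 = (-8 - (-3)·0.0000) / (4) = -2.0000
  x2 = (2 - (3)·-2.0000) / (7) = 1.1429
Iteration 2:
  x1 = (-8 - (-3)·1.1429) / (4) = -1.1428
  x2 = (2 - (3)·-1.1428) / (7) = 0.7755

(-1.1428, 0.7755)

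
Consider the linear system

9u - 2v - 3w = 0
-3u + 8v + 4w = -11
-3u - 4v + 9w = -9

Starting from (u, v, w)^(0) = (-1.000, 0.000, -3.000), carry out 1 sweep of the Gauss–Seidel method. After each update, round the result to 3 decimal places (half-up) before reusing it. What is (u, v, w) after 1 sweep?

Iteration 1:
  u = (0 - (-2)·0.000 - (-3)·-3.000) / (9) = -1.000
  v = (-11 - (-3)·-1.000 - (4)·-3.000) / (8) = -0.250
  w = (-9 - (-3)·-1.000 - (-4)·-0.250) / (9) = -1.444

(-1.000, -0.250, -1.444)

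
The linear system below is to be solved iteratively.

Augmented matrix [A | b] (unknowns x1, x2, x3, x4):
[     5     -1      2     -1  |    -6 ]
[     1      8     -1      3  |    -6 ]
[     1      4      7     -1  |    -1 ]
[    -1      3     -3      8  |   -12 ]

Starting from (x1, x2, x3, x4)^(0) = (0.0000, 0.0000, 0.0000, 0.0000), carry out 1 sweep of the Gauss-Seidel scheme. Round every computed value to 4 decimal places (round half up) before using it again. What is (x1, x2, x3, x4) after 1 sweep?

(-1.2000, -0.6000, 0.3714, -1.2857)

Iteration 1:
  x1 = (-6 - (-1)·0.0000 - (2)·0.0000 - (-1)·0.0000) / (5) = -1.2000
  x2 = (-6 - (1)·-1.2000 - (-1)·0.0000 - (3)·0.0000) / (8) = -0.6000
  x3 = (-1 - (1)·-1.2000 - (4)·-0.6000 - (-1)·0.0000) / (7) = 0.3714
  x4 = (-12 - (-1)·-1.2000 - (3)·-0.6000 - (-3)·0.3714) / (8) = -1.2857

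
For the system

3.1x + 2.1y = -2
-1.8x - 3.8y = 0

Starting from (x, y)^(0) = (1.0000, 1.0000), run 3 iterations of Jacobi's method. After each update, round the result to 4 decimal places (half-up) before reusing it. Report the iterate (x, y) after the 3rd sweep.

(-1.0696, 0.1536)

Iteration 1:
  x = (-2 - (2.1)·1.0000) / (3.1) = -1.3226
  y = (0 - (-1.8)·1.0000) / (-3.8) = -0.4737
Iteration 2:
  x = (-2 - (2.1)·-0.4737) / (3.1) = -0.3243
  y = (0 - (-1.8)·-1.3226) / (-3.8) = 0.6265
Iteration 3:
  x = (-2 - (2.1)·0.6265) / (3.1) = -1.0696
  y = (0 - (-1.8)·-0.3243) / (-3.8) = 0.1536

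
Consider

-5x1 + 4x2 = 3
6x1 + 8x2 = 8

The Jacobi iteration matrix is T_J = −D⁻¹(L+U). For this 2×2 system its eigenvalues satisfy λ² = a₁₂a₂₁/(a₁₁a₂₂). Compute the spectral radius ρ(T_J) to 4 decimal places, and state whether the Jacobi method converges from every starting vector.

0.7746

a₁₂a₂₁/(a₁₁a₂₂) = (4)·(6) / ((-5)·(8)) = -0.600000
ρ = √|-0.600000| = √0.600000 = 0.7746
ρ < 1, so Jacobi converges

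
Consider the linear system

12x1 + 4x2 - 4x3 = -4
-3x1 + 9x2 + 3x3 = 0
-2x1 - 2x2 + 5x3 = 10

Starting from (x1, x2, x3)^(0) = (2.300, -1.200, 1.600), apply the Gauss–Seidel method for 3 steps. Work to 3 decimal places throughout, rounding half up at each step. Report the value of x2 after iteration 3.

Iteration 1:
  x1 = (-4 - (4)·-1.200 - (-4)·1.600) / (12) = 0.600
  x2 = (0 - (-3)·0.600 - (3)·1.600) / (9) = -0.333
  x3 = (10 - (-2)·0.600 - (-2)·-0.333) / (5) = 2.107
Iteration 2:
  x1 = (-4 - (4)·-0.333 - (-4)·2.107) / (12) = 0.480
  x2 = (0 - (-3)·0.480 - (3)·2.107) / (9) = -0.542
  x3 = (10 - (-2)·0.480 - (-2)·-0.542) / (5) = 1.975
Iteration 3:
  x1 = (-4 - (4)·-0.542 - (-4)·1.975) / (12) = 0.506
  x2 = (0 - (-3)·0.506 - (3)·1.975) / (9) = -0.490
  x3 = (10 - (-2)·0.506 - (-2)·-0.490) / (5) = 2.006

-0.490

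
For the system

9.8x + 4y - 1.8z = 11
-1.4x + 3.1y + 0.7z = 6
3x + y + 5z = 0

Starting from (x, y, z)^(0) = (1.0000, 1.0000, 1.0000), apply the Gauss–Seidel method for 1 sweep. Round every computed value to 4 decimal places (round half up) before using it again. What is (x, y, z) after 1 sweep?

Iteration 1:
  x = (11 - (4)·1.0000 - (-1.8)·1.0000) / (9.8) = 0.8980
  y = (6 - (-1.4)·0.8980 - (0.7)·1.0000) / (3.1) = 2.1152
  z = (0 - (3)·0.8980 - (1)·2.1152) / (5) = -0.9618

(0.8980, 2.1152, -0.9618)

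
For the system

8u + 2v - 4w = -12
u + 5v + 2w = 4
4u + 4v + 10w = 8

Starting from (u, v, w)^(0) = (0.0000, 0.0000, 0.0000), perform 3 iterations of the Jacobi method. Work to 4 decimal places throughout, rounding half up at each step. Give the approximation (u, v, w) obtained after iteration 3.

Iteration 1:
  u = (-12 - (2)·0.0000 - (-4)·0.0000) / (8) = -1.5000
  v = (4 - (1)·0.0000 - (2)·0.0000) / (5) = 0.8000
  w = (8 - (4)·0.0000 - (4)·0.0000) / (10) = 0.8000
Iteration 2:
  u = (-12 - (2)·0.8000 - (-4)·0.8000) / (8) = -1.3000
  v = (4 - (1)·-1.5000 - (2)·0.8000) / (5) = 0.7800
  w = (8 - (4)·-1.5000 - (4)·0.8000) / (10) = 1.0800
Iteration 3:
  u = (-12 - (2)·0.7800 - (-4)·1.0800) / (8) = -1.1550
  v = (4 - (1)·-1.3000 - (2)·1.0800) / (5) = 0.6280
  w = (8 - (4)·-1.3000 - (4)·0.7800) / (10) = 1.0080

(-1.1550, 0.6280, 1.0080)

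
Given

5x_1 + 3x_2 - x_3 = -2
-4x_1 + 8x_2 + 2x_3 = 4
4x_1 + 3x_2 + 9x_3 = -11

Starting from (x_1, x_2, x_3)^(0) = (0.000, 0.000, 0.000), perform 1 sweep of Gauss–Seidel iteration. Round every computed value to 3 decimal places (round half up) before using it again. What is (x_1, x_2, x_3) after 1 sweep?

Iteration 1:
  x_1 = (-2 - (3)·0.000 - (-1)·0.000) / (5) = -0.400
  x_2 = (4 - (-4)·-0.400 - (2)·0.000) / (8) = 0.300
  x_3 = (-11 - (4)·-0.400 - (3)·0.300) / (9) = -1.144

(-0.400, 0.300, -1.144)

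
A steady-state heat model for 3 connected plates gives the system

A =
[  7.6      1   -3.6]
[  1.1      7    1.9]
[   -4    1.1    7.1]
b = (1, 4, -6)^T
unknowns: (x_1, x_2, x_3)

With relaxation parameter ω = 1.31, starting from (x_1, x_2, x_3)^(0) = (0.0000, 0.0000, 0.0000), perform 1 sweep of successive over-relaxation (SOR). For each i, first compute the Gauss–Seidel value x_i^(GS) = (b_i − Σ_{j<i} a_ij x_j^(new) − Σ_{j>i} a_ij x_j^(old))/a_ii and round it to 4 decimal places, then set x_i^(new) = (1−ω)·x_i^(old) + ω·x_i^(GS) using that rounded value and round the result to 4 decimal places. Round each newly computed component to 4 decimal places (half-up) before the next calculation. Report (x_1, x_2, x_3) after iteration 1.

Iteration 1:
  x_1: GS value = (1 - (1)·0.0000 - (-3.6)·0.0000) / (7.6) = 0.1316;  x_1 ← (1−ω)·0.0000 + ω·0.1316 = 0.1724
  x_2: GS value = (4 - (1.1)·0.1724 - (1.9)·0.0000) / (7) = 0.5443;  x_2 ← (1−ω)·0.0000 + ω·0.5443 = 0.7130
  x_3: GS value = (-6 - (-4)·0.1724 - (1.1)·0.7130) / (7.1) = -0.8584;  x_3 ← (1−ω)·0.0000 + ω·-0.8584 = -1.1245

(0.1724, 0.7130, -1.1245)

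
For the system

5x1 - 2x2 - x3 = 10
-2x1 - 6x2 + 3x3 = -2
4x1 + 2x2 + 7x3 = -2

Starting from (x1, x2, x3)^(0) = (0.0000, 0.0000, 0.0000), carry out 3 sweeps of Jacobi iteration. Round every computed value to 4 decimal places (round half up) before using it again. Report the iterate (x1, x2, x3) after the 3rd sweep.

Iteration 1:
  x1 = (10 - (-2)·0.0000 - (-1)·0.0000) / (5) = 2.0000
  x2 = (-2 - (-2)·0.0000 - (3)·0.0000) / (-6) = 0.3333
  x3 = (-2 - (4)·0.0000 - (2)·0.0000) / (7) = -0.2857
Iteration 2:
  x1 = (10 - (-2)·0.3333 - (-1)·-0.2857) / (5) = 2.0762
  x2 = (-2 - (-2)·2.0000 - (3)·-0.2857) / (-6) = -0.4762
  x3 = (-2 - (4)·2.0000 - (2)·0.3333) / (7) = -1.5238
Iteration 3:
  x1 = (10 - (-2)·-0.4762 - (-1)·-1.5238) / (5) = 1.5048
  x2 = (-2 - (-2)·2.0762 - (3)·-1.5238) / (-6) = -1.1206
  x3 = (-2 - (4)·2.0762 - (2)·-0.4762) / (7) = -1.3361

(1.5048, -1.1206, -1.3361)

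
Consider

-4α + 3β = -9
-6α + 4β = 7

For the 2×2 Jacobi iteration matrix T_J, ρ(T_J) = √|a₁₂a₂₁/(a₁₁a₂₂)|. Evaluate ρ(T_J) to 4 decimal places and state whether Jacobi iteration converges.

a₁₂a₂₁/(a₁₁a₂₂) = (3)·(-6) / ((-4)·(4)) = 1.125000
ρ = √|1.125000| = √1.125000 = 1.0607
ρ > 1, so Jacobi diverges

1.0607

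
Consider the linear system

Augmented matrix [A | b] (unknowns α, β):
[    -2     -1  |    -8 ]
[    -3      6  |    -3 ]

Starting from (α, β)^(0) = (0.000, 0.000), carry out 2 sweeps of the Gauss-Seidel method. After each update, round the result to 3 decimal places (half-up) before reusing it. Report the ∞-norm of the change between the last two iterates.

Iteration 1:
  α = (-8 - (-1)·0.000) / (-2) = 4.000
  β = (-3 - (-3)·4.000) / (6) = 1.500
Iteration 2:
  α = (-8 - (-1)·1.500) / (-2) = 3.250
  β = (-3 - (-3)·3.250) / (6) = 1.125
Change: (-0.750, -0.375) → max |·| = 0.750

0.750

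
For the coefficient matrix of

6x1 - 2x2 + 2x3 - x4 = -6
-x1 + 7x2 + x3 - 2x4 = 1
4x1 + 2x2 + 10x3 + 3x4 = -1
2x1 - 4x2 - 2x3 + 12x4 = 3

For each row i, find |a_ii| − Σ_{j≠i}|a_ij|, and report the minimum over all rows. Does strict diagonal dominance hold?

1

row 1: |6| − (2+2+1) = 1
row 2: |7| − (1+1+2) = 3
row 3: |10| − (4+2+3) = 1
row 4: |12| − (2+4+2) = 4
minimum over rows = 1 → strictly diagonally dominant (convergence guaranteed)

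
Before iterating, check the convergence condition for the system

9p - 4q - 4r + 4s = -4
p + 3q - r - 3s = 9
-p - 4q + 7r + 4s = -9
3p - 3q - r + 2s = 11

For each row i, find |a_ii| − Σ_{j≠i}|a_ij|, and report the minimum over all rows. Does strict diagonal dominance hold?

-5

row 1: |9| − (4+4+4) = -3
row 2: |3| − (1+1+3) = -2
row 3: |7| − (1+4+4) = -2
row 4: |2| − (3+3+1) = -5
minimum over rows = -5 → not strictly diagonally dominant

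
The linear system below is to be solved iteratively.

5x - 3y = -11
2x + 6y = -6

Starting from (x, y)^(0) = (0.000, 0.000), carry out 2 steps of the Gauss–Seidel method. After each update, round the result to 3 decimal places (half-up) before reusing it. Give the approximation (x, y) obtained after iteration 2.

(-2.360, -0.213)

Iteration 1:
  x = (-11 - (-3)·0.000) / (5) = -2.200
  y = (-6 - (2)·-2.200) / (6) = -0.267
Iteration 2:
  x = (-11 - (-3)·-0.267) / (5) = -2.360
  y = (-6 - (2)·-2.360) / (6) = -0.213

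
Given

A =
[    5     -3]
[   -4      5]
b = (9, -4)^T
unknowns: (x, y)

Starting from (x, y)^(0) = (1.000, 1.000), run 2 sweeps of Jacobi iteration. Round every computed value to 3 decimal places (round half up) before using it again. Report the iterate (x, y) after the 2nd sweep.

Iteration 1:
  x = (9 - (-3)·1.000) / (5) = 2.400
  y = (-4 - (-4)·1.000) / (5) = 0.000
Iteration 2:
  x = (9 - (-3)·0.000) / (5) = 1.800
  y = (-4 - (-4)·2.400) / (5) = 1.120

(1.800, 1.120)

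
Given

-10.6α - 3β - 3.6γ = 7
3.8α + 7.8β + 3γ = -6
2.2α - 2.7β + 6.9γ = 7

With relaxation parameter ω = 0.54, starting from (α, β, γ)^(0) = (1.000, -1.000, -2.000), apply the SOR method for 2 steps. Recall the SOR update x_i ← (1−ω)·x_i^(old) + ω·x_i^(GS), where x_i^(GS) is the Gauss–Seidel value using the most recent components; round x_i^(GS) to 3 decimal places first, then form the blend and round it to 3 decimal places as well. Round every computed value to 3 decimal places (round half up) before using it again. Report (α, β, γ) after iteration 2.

(0.138, -0.612, 0.114)

Iteration 1:
  α: GS value = (7 - (-3)·-1.000 - (-3.6)·-2.000) / (-10.6) = 0.302;  α ← (1−ω)·1.000 + ω·0.302 = 0.623
  β: GS value = (-6 - (3.8)·0.623 - (3)·-2.000) / (7.8) = -0.304;  β ← (1−ω)·-1.000 + ω·-0.304 = -0.624
  γ: GS value = (7 - (2.2)·0.623 - (-2.7)·-0.624) / (6.9) = 0.572;  γ ← (1−ω)·-2.000 + ω·0.572 = -0.611
Iteration 2:
  α: GS value = (7 - (-3)·-0.624 - (-3.6)·-0.611) / (-10.6) = -0.276;  α ← (1−ω)·0.623 + ω·-0.276 = 0.138
  β: GS value = (-6 - (3.8)·0.138 - (3)·-0.611) / (7.8) = -0.601;  β ← (1−ω)·-0.624 + ω·-0.601 = -0.612
  γ: GS value = (7 - (2.2)·0.138 - (-2.7)·-0.612) / (6.9) = 0.731;  γ ← (1−ω)·-0.611 + ω·0.731 = 0.114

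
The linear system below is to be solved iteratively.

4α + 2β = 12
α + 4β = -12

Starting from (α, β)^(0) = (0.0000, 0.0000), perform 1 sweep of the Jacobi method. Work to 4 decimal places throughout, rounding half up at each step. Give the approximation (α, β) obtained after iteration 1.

Iteration 1:
  α = (12 - (2)·0.0000) / (4) = 3.0000
  β = (-12 - (1)·0.0000) / (4) = -3.0000

(3.0000, -3.0000)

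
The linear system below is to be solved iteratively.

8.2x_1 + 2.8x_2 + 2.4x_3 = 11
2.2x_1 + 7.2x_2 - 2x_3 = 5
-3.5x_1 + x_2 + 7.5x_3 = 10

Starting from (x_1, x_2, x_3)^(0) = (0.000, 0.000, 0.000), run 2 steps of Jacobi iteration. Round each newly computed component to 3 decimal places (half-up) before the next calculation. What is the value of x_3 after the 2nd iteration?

Iteration 1:
  x_1 = (11 - (2.8)·0.000 - (2.4)·0.000) / (8.2) = 1.341
  x_2 = (5 - (2.2)·0.000 - (-2)·0.000) / (7.2) = 0.694
  x_3 = (10 - (-3.5)·0.000 - (1)·0.000) / (7.5) = 1.333
Iteration 2:
  x_1 = (11 - (2.8)·0.694 - (2.4)·1.333) / (8.2) = 0.714
  x_2 = (5 - (2.2)·1.341 - (-2)·1.333) / (7.2) = 0.655
  x_3 = (10 - (-3.5)·1.341 - (1)·0.694) / (7.5) = 1.867

1.867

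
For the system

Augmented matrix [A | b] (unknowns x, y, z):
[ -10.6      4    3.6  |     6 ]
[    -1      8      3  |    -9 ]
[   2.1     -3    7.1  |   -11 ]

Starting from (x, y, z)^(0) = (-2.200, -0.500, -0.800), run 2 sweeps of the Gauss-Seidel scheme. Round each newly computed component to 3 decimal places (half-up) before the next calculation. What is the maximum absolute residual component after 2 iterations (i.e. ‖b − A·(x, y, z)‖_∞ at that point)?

1.936

Iteration 1:
  x = (6 - (4)·-0.500 - (3.6)·-0.800) / (-10.6) = -1.026
  y = (-9 - (-1)·-1.026 - (3)·-0.800) / (8) = -0.953
  z = (-11 - (2.1)·-1.026 - (-3)·-0.953) / (7.1) = -1.649
Iteration 2:
  x = (6 - (4)·-0.953 - (3.6)·-1.649) / (-10.6) = -1.486
  y = (-9 - (-1)·-1.486 - (3)·-1.649) / (8) = -0.692
  z = (-11 - (2.1)·-1.486 - (-3)·-0.692) / (7.1) = -1.402
Residual b − A·x = (-1.936, -0.744, -0.001); ∞-norm = 1.936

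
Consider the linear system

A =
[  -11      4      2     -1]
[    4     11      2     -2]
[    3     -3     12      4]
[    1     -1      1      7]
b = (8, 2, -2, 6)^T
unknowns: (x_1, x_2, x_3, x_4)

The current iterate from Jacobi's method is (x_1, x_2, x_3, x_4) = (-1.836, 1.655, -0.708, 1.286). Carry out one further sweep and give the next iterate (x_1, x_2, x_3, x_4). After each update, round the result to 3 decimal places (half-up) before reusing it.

One sweep:
  x_1 = (8 - (4)·1.655 - (2)·-0.708 - (-1)·1.286) / (-11) = -0.371
  x_2 = (2 - (4)·-1.836 - (2)·-0.708 - (-2)·1.286) / (11) = 1.212
  x_3 = (-2 - (3)·-1.836 - (-3)·1.655 - (4)·1.286) / (12) = 0.277
  x_4 = (6 - (1)·-1.836 - (-1)·1.655 - (1)·-0.708) / (7) = 1.457

(-0.371, 1.212, 0.277, 1.457)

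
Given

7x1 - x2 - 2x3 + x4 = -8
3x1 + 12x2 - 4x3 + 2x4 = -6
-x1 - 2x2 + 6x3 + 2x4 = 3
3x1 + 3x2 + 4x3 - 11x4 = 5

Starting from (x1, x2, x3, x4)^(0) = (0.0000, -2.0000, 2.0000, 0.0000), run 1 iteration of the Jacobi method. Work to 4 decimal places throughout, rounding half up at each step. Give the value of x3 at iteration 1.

Iteration 1:
  x1 = (-8 - (-1)·-2.0000 - (-2)·2.0000 - (1)·0.0000) / (7) = -0.8571
  x2 = (-6 - (3)·0.0000 - (-4)·2.0000 - (2)·0.0000) / (12) = 0.1667
  x3 = (3 - (-1)·0.0000 - (-2)·-2.0000 - (2)·0.0000) / (6) = -0.1667
  x4 = (5 - (3)·0.0000 - (3)·-2.0000 - (4)·2.0000) / (-11) = -0.2727

-0.1667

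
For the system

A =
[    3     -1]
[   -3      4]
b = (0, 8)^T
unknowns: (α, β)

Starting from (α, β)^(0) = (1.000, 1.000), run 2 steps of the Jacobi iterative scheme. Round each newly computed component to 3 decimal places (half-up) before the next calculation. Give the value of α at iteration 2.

Iteration 1:
  α = (0 - (-1)·1.000) / (3) = 0.333
  β = (8 - (-3)·1.000) / (4) = 2.750
Iteration 2:
  α = (0 - (-1)·2.750) / (3) = 0.917
  β = (8 - (-3)·0.333) / (4) = 2.250

0.917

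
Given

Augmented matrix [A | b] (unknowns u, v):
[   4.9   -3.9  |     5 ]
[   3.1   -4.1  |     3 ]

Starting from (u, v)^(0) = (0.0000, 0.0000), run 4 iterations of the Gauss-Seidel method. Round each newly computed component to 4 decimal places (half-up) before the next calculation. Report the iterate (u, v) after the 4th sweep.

(1.0826, 0.0868)

Iteration 1:
  u = (5 - (-3.9)·0.0000) / (4.9) = 1.0204
  v = (3 - (3.1)·1.0204) / (-4.1) = 0.0398
Iteration 2:
  u = (5 - (-3.9)·0.0398) / (4.9) = 1.0521
  v = (3 - (3.1)·1.0521) / (-4.1) = 0.0638
Iteration 3:
  u = (5 - (-3.9)·0.0638) / (4.9) = 1.0712
  v = (3 - (3.1)·1.0712) / (-4.1) = 0.0782
Iteration 4:
  u = (5 - (-3.9)·0.0782) / (4.9) = 1.0826
  v = (3 - (3.1)·1.0826) / (-4.1) = 0.0868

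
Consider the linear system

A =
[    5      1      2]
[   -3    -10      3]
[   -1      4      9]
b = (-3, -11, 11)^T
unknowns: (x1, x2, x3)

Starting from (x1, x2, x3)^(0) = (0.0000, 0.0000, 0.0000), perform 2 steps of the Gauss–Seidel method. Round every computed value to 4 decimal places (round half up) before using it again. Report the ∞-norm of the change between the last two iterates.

0.4907

Iteration 1:
  x1 = (-3 - (1)·0.0000 - (2)·0.0000) / (5) = -0.6000
  x2 = (-11 - (-3)·-0.6000 - (3)·0.0000) / (-10) = 1.2800
  x3 = (11 - (-1)·-0.6000 - (4)·1.2800) / (9) = 0.5867
Iteration 2:
  x1 = (-3 - (1)·1.2800 - (2)·0.5867) / (5) = -1.0907
  x2 = (-11 - (-3)·-1.0907 - (3)·0.5867) / (-10) = 1.6032
  x3 = (11 - (-1)·-1.0907 - (4)·1.6032) / (9) = 0.3885
Change: (-0.4907, 0.3232, -0.1982) → max |·| = 0.4907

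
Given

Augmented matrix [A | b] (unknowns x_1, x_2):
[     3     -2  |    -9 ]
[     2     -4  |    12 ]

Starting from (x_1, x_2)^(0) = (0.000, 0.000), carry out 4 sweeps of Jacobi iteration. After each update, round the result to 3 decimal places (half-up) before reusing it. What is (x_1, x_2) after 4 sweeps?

(-6.667, -6.000)

Iteration 1:
  x_1 = (-9 - (-2)·0.000) / (3) = -3.000
  x_2 = (12 - (2)·0.000) / (-4) = -3.000
Iteration 2:
  x_1 = (-9 - (-2)·-3.000) / (3) = -5.000
  x_2 = (12 - (2)·-3.000) / (-4) = -4.500
Iteration 3:
  x_1 = (-9 - (-2)·-4.500) / (3) = -6.000
  x_2 = (12 - (2)·-5.000) / (-4) = -5.500
Iteration 4:
  x_1 = (-9 - (-2)·-5.500) / (3) = -6.667
  x_2 = (12 - (2)·-6.000) / (-4) = -6.000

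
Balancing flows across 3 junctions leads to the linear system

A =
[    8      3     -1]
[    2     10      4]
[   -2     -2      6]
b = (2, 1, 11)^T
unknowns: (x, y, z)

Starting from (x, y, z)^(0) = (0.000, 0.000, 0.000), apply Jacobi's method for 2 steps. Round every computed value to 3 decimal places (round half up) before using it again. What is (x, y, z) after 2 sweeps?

Iteration 1:
  x = (2 - (3)·0.000 - (-1)·0.000) / (8) = 0.250
  y = (1 - (2)·0.000 - (4)·0.000) / (10) = 0.100
  z = (11 - (-2)·0.000 - (-2)·0.000) / (6) = 1.833
Iteration 2:
  x = (2 - (3)·0.100 - (-1)·1.833) / (8) = 0.442
  y = (1 - (2)·0.250 - (4)·1.833) / (10) = -0.683
  z = (11 - (-2)·0.250 - (-2)·0.100) / (6) = 1.950

(0.442, -0.683, 1.950)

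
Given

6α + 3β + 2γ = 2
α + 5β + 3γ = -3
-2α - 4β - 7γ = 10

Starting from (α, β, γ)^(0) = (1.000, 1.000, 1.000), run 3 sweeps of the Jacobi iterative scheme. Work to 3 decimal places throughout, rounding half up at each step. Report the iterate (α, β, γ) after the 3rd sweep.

Iteration 1:
  α = (2 - (3)·1.000 - (2)·1.000) / (6) = -0.500
  β = (-3 - (1)·1.000 - (3)·1.000) / (5) = -1.400
  γ = (10 - (-2)·1.000 - (-4)·1.000) / (-7) = -2.286
Iteration 2:
  α = (2 - (3)·-1.400 - (2)·-2.286) / (6) = 1.795
  β = (-3 - (1)·-0.500 - (3)·-2.286) / (5) = 0.872
  γ = (10 - (-2)·-0.500 - (-4)·-1.400) / (-7) = -0.486
Iteration 3:
  α = (2 - (3)·0.872 - (2)·-0.486) / (6) = 0.059
  β = (-3 - (1)·1.795 - (3)·-0.486) / (5) = -0.667
  γ = (10 - (-2)·1.795 - (-4)·0.872) / (-7) = -2.440

(0.059, -0.667, -2.440)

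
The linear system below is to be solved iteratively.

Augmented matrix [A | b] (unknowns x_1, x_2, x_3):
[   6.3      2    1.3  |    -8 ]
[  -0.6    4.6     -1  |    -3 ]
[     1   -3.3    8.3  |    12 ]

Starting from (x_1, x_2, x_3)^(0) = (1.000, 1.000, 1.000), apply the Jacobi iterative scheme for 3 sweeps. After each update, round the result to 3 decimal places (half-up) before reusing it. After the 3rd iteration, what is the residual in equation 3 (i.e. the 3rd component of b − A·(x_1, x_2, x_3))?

Iteration 1:
  x_1 = (-8 - (2)·1.000 - (1.3)·1.000) / (6.3) = -1.794
  x_2 = (-3 - (-0.6)·1.000 - (-1)·1.000) / (4.6) = -0.304
  x_3 = (12 - (1)·1.000 - (-3.3)·1.000) / (8.3) = 1.723
Iteration 2:
  x_1 = (-8 - (2)·-0.304 - (1.3)·1.723) / (6.3) = -1.529
  x_2 = (-3 - (-0.6)·-1.794 - (-1)·1.723) / (4.6) = -0.512
  x_3 = (12 - (1)·-1.794 - (-3.3)·-0.304) / (8.3) = 1.541
Iteration 3:
  x_1 = (-8 - (2)·-0.512 - (1.3)·1.541) / (6.3) = -1.425
  x_2 = (-3 - (-0.6)·-1.529 - (-1)·1.541) / (4.6) = -0.517
  x_3 = (12 - (1)·-1.529 - (-3.3)·-0.512) / (8.3) = 1.426
Residual b − A·x = (0.158, -0.051, -0.117)

-0.117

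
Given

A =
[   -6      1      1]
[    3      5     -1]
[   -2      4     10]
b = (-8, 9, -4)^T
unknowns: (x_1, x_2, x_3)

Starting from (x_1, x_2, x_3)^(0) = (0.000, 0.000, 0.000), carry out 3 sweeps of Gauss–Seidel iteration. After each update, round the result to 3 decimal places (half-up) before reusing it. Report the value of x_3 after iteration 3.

-0.468

Iteration 1:
  x_1 = (-8 - (1)·0.000 - (1)·0.000) / (-6) = 1.333
  x_2 = (9 - (3)·1.333 - (-1)·0.000) / (5) = 1.000
  x_3 = (-4 - (-2)·1.333 - (4)·1.000) / (10) = -0.533
Iteration 2:
  x_1 = (-8 - (1)·1.000 - (1)·-0.533) / (-6) = 1.411
  x_2 = (9 - (3)·1.411 - (-1)·-0.533) / (5) = 0.847
  x_3 = (-4 - (-2)·1.411 - (4)·0.847) / (10) = -0.457
Iteration 3:
  x_1 = (-8 - (1)·0.847 - (1)·-0.457) / (-6) = 1.398
  x_2 = (9 - (3)·1.398 - (-1)·-0.457) / (5) = 0.870
  x_3 = (-4 - (-2)·1.398 - (4)·0.870) / (10) = -0.468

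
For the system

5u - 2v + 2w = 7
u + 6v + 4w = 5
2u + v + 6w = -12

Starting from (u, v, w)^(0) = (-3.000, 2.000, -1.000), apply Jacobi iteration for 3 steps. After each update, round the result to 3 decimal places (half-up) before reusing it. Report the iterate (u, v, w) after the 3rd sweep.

(3.196, 2.511, -3.126)

Iteration 1:
  u = (7 - (-2)·2.000 - (2)·-1.000) / (5) = 2.600
  v = (5 - (1)·-3.000 - (4)·-1.000) / (6) = 2.000
  w = (-12 - (2)·-3.000 - (1)·2.000) / (6) = -1.333
Iteration 2:
  u = (7 - (-2)·2.000 - (2)·-1.333) / (5) = 2.733
  v = (5 - (1)·2.600 - (4)·-1.333) / (6) = 1.289
  w = (-12 - (2)·2.600 - (1)·2.000) / (6) = -3.200
Iteration 3:
  u = (7 - (-2)·1.289 - (2)·-3.200) / (5) = 3.196
  v = (5 - (1)·2.733 - (4)·-3.200) / (6) = 2.511
  w = (-12 - (2)·2.733 - (1)·1.289) / (6) = -3.126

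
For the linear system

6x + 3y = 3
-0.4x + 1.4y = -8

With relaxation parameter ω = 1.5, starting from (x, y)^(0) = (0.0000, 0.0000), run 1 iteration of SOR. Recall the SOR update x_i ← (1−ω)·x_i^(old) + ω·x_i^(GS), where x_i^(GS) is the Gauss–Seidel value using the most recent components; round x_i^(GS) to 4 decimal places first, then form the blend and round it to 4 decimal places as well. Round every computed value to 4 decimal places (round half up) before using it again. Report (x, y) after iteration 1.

Iteration 1:
  x: GS value = (3 - (3)·0.0000) / (6) = 0.5000;  x ← (1−ω)·0.0000 + ω·0.5000 = 0.7500
  y: GS value = (-8 - (-0.4)·0.7500) / (1.4) = -5.5000;  y ← (1−ω)·0.0000 + ω·-5.5000 = -8.2500

(0.7500, -8.2500)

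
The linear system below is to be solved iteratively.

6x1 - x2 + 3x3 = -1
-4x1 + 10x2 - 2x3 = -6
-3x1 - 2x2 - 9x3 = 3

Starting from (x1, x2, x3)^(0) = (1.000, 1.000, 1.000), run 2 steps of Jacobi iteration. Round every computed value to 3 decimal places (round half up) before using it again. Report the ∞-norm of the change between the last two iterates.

Iteration 1:
  x1 = (-1 - (-1)·1.000 - (3)·1.000) / (6) = -0.500
  x2 = (-6 - (-4)·1.000 - (-2)·1.000) / (10) = 0.000
  x3 = (3 - (-3)·1.000 - (-2)·1.000) / (-9) = -0.889
Iteration 2:
  x1 = (-1 - (-1)·0.000 - (3)·-0.889) / (6) = 0.278
  x2 = (-6 - (-4)·-0.500 - (-2)·-0.889) / (10) = -0.978
  x3 = (3 - (-3)·-0.500 - (-2)·0.000) / (-9) = -0.167
Change: (0.778, -0.978, 0.722) → max |·| = 0.978

0.978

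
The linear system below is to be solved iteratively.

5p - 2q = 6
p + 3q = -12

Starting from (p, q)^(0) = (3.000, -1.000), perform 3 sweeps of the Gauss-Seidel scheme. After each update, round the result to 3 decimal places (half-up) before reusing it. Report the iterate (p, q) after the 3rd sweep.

(-0.332, -3.889)

Iteration 1:
  p = (6 - (-2)·-1.000) / (5) = 0.800
  q = (-12 - (1)·0.800) / (3) = -4.267
Iteration 2:
  p = (6 - (-2)·-4.267) / (5) = -0.507
  q = (-12 - (1)·-0.507) / (3) = -3.831
Iteration 3:
  p = (6 - (-2)·-3.831) / (5) = -0.332
  q = (-12 - (1)·-0.332) / (3) = -3.889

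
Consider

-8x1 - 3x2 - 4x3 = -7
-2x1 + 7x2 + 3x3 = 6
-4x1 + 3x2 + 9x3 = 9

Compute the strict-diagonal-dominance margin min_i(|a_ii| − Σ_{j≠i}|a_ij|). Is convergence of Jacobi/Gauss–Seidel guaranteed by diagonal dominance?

1

row 1: |-8| − (3+4) = 1
row 2: |7| − (2+3) = 2
row 3: |9| − (4+3) = 2
minimum over rows = 1 → strictly diagonally dominant (convergence guaranteed)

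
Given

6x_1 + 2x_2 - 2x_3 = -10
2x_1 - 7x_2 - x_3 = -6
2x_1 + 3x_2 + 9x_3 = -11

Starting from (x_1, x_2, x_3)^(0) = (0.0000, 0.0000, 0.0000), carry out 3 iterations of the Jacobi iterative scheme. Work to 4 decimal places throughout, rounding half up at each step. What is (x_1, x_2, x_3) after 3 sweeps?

Iteration 1:
  x_1 = (-10 - (2)·0.0000 - (-2)·0.0000) / (6) = -1.6667
  x_2 = (-6 - (2)·0.0000 - (-1)·0.0000) / (-7) = 0.8571
  x_3 = (-11 - (2)·0.0000 - (3)·0.0000) / (9) = -1.2222
Iteration 2:
  x_1 = (-10 - (2)·0.8571 - (-2)·-1.2222) / (6) = -2.3598
  x_2 = (-6 - (2)·-1.6667 - (-1)·-1.2222) / (-7) = 0.5555
  x_3 = (-11 - (2)·-1.6667 - (3)·0.8571) / (9) = -1.1375
Iteration 3:
  x_1 = (-10 - (2)·0.5555 - (-2)·-1.1375) / (6) = -2.2310
  x_2 = (-6 - (2)·-2.3598 - (-1)·-1.1375) / (-7) = 0.3454
  x_3 = (-11 - (2)·-2.3598 - (3)·0.5555) / (9) = -0.8830

(-2.2310, 0.3454, -0.8830)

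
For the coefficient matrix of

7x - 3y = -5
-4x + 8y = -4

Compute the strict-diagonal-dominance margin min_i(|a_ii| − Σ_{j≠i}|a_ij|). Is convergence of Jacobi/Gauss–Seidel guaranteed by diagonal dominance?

row 1: |7| − (3) = 4
row 2: |8| − (4) = 4
minimum over rows = 4 → strictly diagonally dominant (convergence guaranteed)

4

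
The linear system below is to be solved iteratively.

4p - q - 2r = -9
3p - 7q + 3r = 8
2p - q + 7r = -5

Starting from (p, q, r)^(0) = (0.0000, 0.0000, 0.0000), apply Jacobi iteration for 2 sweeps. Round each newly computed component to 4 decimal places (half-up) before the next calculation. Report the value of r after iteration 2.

Iteration 1:
  p = (-9 - (-1)·0.0000 - (-2)·0.0000) / (4) = -2.2500
  q = (8 - (3)·0.0000 - (3)·0.0000) / (-7) = -1.1429
  r = (-5 - (2)·0.0000 - (-1)·0.0000) / (7) = -0.7143
Iteration 2:
  p = (-9 - (-1)·-1.1429 - (-2)·-0.7143) / (4) = -2.8929
  q = (8 - (3)·-2.2500 - (3)·-0.7143) / (-7) = -2.4133
  r = (-5 - (2)·-2.2500 - (-1)·-1.1429) / (7) = -0.2347

-0.2347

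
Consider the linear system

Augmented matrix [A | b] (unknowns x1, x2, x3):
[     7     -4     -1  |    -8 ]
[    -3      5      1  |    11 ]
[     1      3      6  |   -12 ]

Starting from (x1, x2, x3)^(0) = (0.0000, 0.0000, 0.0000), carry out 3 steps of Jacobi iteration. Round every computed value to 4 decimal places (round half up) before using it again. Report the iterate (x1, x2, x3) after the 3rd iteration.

Iteration 1:
  x1 = (-8 - (-4)·0.0000 - (-1)·0.0000) / (7) = -1.1429
  x2 = (11 - (-3)·0.0000 - (1)·0.0000) / (5) = 2.2000
  x3 = (-12 - (1)·0.0000 - (3)·0.0000) / (6) = -2.0000
Iteration 2:
  x1 = (-8 - (-4)·2.2000 - (-1)·-2.0000) / (7) = -0.1714
  x2 = (11 - (-3)·-1.1429 - (1)·-2.0000) / (5) = 1.9143
  x3 = (-12 - (1)·-1.1429 - (3)·2.2000) / (6) = -2.9095
Iteration 3:
  x1 = (-8 - (-4)·1.9143 - (-1)·-2.9095) / (7) = -0.4646
  x2 = (11 - (-3)·-0.1714 - (1)·-2.9095) / (5) = 2.6791
  x3 = (-12 - (1)·-0.1714 - (3)·1.9143) / (6) = -2.9286

(-0.4646, 2.6791, -2.9286)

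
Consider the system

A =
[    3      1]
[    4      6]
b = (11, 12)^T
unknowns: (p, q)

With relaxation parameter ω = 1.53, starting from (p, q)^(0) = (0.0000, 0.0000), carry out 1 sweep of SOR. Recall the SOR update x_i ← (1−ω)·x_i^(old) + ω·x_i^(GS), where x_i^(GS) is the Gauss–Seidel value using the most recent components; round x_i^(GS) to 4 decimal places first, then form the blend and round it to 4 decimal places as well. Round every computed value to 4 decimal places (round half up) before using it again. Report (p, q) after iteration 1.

Iteration 1:
  p: GS value = (11 - (1)·0.0000) / (3) = 3.6667;  p ← (1−ω)·0.0000 + ω·3.6667 = 5.6101
  q: GS value = (12 - (4)·5.6101) / (6) = -1.7401;  q ← (1−ω)·0.0000 + ω·-1.7401 = -2.6624

(5.6101, -2.6624)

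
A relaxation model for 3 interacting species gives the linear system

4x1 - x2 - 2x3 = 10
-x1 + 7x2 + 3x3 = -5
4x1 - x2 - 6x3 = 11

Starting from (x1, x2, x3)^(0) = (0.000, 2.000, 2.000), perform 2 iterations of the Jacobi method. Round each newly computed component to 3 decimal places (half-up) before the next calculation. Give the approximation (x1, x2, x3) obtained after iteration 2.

Iteration 1:
  x1 = (10 - (-1)·2.000 - (-2)·2.000) / (4) = 4.000
  x2 = (-5 - (-1)·0.000 - (3)·2.000) / (7) = -1.571
  x3 = (11 - (4)·0.000 - (-1)·2.000) / (-6) = -2.167
Iteration 2:
  x1 = (10 - (-1)·-1.571 - (-2)·-2.167) / (4) = 1.024
  x2 = (-5 - (-1)·4.000 - (3)·-2.167) / (7) = 0.786
  x3 = (11 - (4)·4.000 - (-1)·-1.571) / (-6) = 1.095

(1.024, 0.786, 1.095)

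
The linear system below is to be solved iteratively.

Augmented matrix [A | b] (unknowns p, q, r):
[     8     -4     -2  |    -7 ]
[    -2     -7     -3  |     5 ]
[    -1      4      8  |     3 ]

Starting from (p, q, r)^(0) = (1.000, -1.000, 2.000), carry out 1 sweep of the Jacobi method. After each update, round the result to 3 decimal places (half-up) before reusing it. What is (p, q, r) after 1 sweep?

(-0.875, -1.857, 1.000)

Iteration 1:
  p = (-7 - (-4)·-1.000 - (-2)·2.000) / (8) = -0.875
  q = (5 - (-2)·1.000 - (-3)·2.000) / (-7) = -1.857
  r = (3 - (-1)·1.000 - (4)·-1.000) / (8) = 1.000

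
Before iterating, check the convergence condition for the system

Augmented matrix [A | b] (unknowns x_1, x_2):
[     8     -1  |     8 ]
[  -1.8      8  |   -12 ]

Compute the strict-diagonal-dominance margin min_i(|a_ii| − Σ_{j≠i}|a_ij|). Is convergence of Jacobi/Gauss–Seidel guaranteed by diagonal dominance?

6.2

row 1: |8| − (1) = 7
row 2: |8| − (1.8) = 6.2
minimum over rows = 6.2 → strictly diagonally dominant (convergence guaranteed)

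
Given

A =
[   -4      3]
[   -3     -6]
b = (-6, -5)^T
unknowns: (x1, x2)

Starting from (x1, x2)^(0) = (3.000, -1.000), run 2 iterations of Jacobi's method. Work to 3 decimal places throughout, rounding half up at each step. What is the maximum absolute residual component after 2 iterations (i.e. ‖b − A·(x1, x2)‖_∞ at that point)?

3.374

Iteration 1:
  x1 = (-6 - (3)·-1.000) / (-4) = 0.750
  x2 = (-5 - (-3)·3.000) / (-6) = -0.667
Iteration 2:
  x1 = (-6 - (3)·-0.667) / (-4) = 1.000
  x2 = (-5 - (-3)·0.750) / (-6) = 0.458
Residual b − A·x = (-3.374, 0.748); ∞-norm = 3.374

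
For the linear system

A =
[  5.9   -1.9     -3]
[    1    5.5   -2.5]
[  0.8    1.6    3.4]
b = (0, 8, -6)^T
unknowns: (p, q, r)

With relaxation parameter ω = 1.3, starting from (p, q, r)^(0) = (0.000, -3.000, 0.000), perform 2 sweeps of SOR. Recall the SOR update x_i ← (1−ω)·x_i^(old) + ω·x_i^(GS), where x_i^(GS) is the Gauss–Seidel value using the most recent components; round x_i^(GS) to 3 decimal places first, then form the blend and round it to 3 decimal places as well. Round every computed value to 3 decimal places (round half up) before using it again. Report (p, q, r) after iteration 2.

(-0.841, -1.081, -0.236)

Iteration 1:
  p: GS value = (0 - (-1.9)·-3.000 - (-3)·0.000) / (5.9) = -0.966;  p ← (1−ω)·0.000 + ω·-0.966 = -1.256
  q: GS value = (8 - (1)·-1.256 - (-2.5)·0.000) / (5.5) = 1.683;  q ← (1−ω)·-3.000 + ω·1.683 = 3.088
  r: GS value = (-6 - (0.8)·-1.256 - (1.6)·3.088) / (3.4) = -2.922;  r ← (1−ω)·0.000 + ω·-2.922 = -3.799
Iteration 2:
  p: GS value = (0 - (-1.9)·3.088 - (-3)·-3.799) / (5.9) = -0.937;  p ← (1−ω)·-1.256 + ω·-0.937 = -0.841
  q: GS value = (8 - (1)·-0.841 - (-2.5)·-3.799) / (5.5) = -0.119;  q ← (1−ω)·3.088 + ω·-0.119 = -1.081
  r: GS value = (-6 - (0.8)·-0.841 - (1.6)·-1.081) / (3.4) = -1.058;  r ← (1−ω)·-3.799 + ω·-1.058 = -0.236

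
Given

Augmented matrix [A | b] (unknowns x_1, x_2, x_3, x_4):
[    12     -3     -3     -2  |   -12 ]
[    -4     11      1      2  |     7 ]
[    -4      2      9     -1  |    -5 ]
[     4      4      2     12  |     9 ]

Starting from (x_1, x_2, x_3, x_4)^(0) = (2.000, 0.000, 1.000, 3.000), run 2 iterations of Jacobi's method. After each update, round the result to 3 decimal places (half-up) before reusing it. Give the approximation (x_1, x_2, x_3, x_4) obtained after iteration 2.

(-0.665, 0.500, -0.837, 0.480)

Iteration 1:
  x_1 = (-12 - (-3)·0.000 - (-3)·1.000 - (-2)·3.000) / (12) = -0.250
  x_2 = (7 - (-4)·2.000 - (1)·1.000 - (2)·3.000) / (11) = 0.727
  x_3 = (-5 - (-4)·2.000 - (2)·0.000 - (-1)·3.000) / (9) = 0.667
  x_4 = (9 - (4)·2.000 - (4)·0.000 - (2)·1.000) / (12) = -0.083
Iteration 2:
  x_1 = (-12 - (-3)·0.727 - (-3)·0.667 - (-2)·-0.083) / (12) = -0.665
  x_2 = (7 - (-4)·-0.250 - (1)·0.667 - (2)·-0.083) / (11) = 0.500
  x_3 = (-5 - (-4)·-0.250 - (2)·0.727 - (-1)·-0.083) / (9) = -0.837
  x_4 = (9 - (4)·-0.250 - (4)·0.727 - (2)·0.667) / (12) = 0.480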